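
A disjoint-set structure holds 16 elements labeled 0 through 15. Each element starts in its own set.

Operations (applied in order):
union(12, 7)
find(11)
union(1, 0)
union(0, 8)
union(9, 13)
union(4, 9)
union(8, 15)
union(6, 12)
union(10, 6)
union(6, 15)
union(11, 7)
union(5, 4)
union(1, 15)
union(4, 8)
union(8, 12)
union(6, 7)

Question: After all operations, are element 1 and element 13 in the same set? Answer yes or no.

Step 1: union(12, 7) -> merged; set of 12 now {7, 12}
Step 2: find(11) -> no change; set of 11 is {11}
Step 3: union(1, 0) -> merged; set of 1 now {0, 1}
Step 4: union(0, 8) -> merged; set of 0 now {0, 1, 8}
Step 5: union(9, 13) -> merged; set of 9 now {9, 13}
Step 6: union(4, 9) -> merged; set of 4 now {4, 9, 13}
Step 7: union(8, 15) -> merged; set of 8 now {0, 1, 8, 15}
Step 8: union(6, 12) -> merged; set of 6 now {6, 7, 12}
Step 9: union(10, 6) -> merged; set of 10 now {6, 7, 10, 12}
Step 10: union(6, 15) -> merged; set of 6 now {0, 1, 6, 7, 8, 10, 12, 15}
Step 11: union(11, 7) -> merged; set of 11 now {0, 1, 6, 7, 8, 10, 11, 12, 15}
Step 12: union(5, 4) -> merged; set of 5 now {4, 5, 9, 13}
Step 13: union(1, 15) -> already same set; set of 1 now {0, 1, 6, 7, 8, 10, 11, 12, 15}
Step 14: union(4, 8) -> merged; set of 4 now {0, 1, 4, 5, 6, 7, 8, 9, 10, 11, 12, 13, 15}
Step 15: union(8, 12) -> already same set; set of 8 now {0, 1, 4, 5, 6, 7, 8, 9, 10, 11, 12, 13, 15}
Step 16: union(6, 7) -> already same set; set of 6 now {0, 1, 4, 5, 6, 7, 8, 9, 10, 11, 12, 13, 15}
Set of 1: {0, 1, 4, 5, 6, 7, 8, 9, 10, 11, 12, 13, 15}; 13 is a member.

Answer: yes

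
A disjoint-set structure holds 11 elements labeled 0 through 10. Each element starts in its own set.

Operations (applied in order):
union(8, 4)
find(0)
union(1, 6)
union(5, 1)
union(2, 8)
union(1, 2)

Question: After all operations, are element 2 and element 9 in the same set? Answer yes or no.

Answer: no

Derivation:
Step 1: union(8, 4) -> merged; set of 8 now {4, 8}
Step 2: find(0) -> no change; set of 0 is {0}
Step 3: union(1, 6) -> merged; set of 1 now {1, 6}
Step 4: union(5, 1) -> merged; set of 5 now {1, 5, 6}
Step 5: union(2, 8) -> merged; set of 2 now {2, 4, 8}
Step 6: union(1, 2) -> merged; set of 1 now {1, 2, 4, 5, 6, 8}
Set of 2: {1, 2, 4, 5, 6, 8}; 9 is not a member.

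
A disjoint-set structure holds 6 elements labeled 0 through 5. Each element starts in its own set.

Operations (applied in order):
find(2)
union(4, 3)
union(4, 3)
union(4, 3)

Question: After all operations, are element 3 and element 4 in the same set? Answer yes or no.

Answer: yes

Derivation:
Step 1: find(2) -> no change; set of 2 is {2}
Step 2: union(4, 3) -> merged; set of 4 now {3, 4}
Step 3: union(4, 3) -> already same set; set of 4 now {3, 4}
Step 4: union(4, 3) -> already same set; set of 4 now {3, 4}
Set of 3: {3, 4}; 4 is a member.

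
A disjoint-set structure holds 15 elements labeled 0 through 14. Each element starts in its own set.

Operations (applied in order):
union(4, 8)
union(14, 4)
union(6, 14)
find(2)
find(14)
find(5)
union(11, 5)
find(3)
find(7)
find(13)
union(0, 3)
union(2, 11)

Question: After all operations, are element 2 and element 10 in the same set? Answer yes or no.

Answer: no

Derivation:
Step 1: union(4, 8) -> merged; set of 4 now {4, 8}
Step 2: union(14, 4) -> merged; set of 14 now {4, 8, 14}
Step 3: union(6, 14) -> merged; set of 6 now {4, 6, 8, 14}
Step 4: find(2) -> no change; set of 2 is {2}
Step 5: find(14) -> no change; set of 14 is {4, 6, 8, 14}
Step 6: find(5) -> no change; set of 5 is {5}
Step 7: union(11, 5) -> merged; set of 11 now {5, 11}
Step 8: find(3) -> no change; set of 3 is {3}
Step 9: find(7) -> no change; set of 7 is {7}
Step 10: find(13) -> no change; set of 13 is {13}
Step 11: union(0, 3) -> merged; set of 0 now {0, 3}
Step 12: union(2, 11) -> merged; set of 2 now {2, 5, 11}
Set of 2: {2, 5, 11}; 10 is not a member.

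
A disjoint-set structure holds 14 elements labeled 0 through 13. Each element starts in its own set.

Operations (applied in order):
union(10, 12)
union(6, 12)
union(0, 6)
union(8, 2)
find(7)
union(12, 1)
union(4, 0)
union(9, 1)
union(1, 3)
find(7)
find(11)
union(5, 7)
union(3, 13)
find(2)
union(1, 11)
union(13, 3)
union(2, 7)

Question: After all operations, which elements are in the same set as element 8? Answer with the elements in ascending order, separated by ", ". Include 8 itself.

Answer: 2, 5, 7, 8

Derivation:
Step 1: union(10, 12) -> merged; set of 10 now {10, 12}
Step 2: union(6, 12) -> merged; set of 6 now {6, 10, 12}
Step 3: union(0, 6) -> merged; set of 0 now {0, 6, 10, 12}
Step 4: union(8, 2) -> merged; set of 8 now {2, 8}
Step 5: find(7) -> no change; set of 7 is {7}
Step 6: union(12, 1) -> merged; set of 12 now {0, 1, 6, 10, 12}
Step 7: union(4, 0) -> merged; set of 4 now {0, 1, 4, 6, 10, 12}
Step 8: union(9, 1) -> merged; set of 9 now {0, 1, 4, 6, 9, 10, 12}
Step 9: union(1, 3) -> merged; set of 1 now {0, 1, 3, 4, 6, 9, 10, 12}
Step 10: find(7) -> no change; set of 7 is {7}
Step 11: find(11) -> no change; set of 11 is {11}
Step 12: union(5, 7) -> merged; set of 5 now {5, 7}
Step 13: union(3, 13) -> merged; set of 3 now {0, 1, 3, 4, 6, 9, 10, 12, 13}
Step 14: find(2) -> no change; set of 2 is {2, 8}
Step 15: union(1, 11) -> merged; set of 1 now {0, 1, 3, 4, 6, 9, 10, 11, 12, 13}
Step 16: union(13, 3) -> already same set; set of 13 now {0, 1, 3, 4, 6, 9, 10, 11, 12, 13}
Step 17: union(2, 7) -> merged; set of 2 now {2, 5, 7, 8}
Component of 8: {2, 5, 7, 8}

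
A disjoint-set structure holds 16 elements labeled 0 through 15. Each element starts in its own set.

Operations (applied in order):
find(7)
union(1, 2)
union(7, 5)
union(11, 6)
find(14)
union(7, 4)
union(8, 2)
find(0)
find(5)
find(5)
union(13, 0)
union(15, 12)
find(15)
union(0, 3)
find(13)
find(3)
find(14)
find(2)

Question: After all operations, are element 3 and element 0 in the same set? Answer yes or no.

Answer: yes

Derivation:
Step 1: find(7) -> no change; set of 7 is {7}
Step 2: union(1, 2) -> merged; set of 1 now {1, 2}
Step 3: union(7, 5) -> merged; set of 7 now {5, 7}
Step 4: union(11, 6) -> merged; set of 11 now {6, 11}
Step 5: find(14) -> no change; set of 14 is {14}
Step 6: union(7, 4) -> merged; set of 7 now {4, 5, 7}
Step 7: union(8, 2) -> merged; set of 8 now {1, 2, 8}
Step 8: find(0) -> no change; set of 0 is {0}
Step 9: find(5) -> no change; set of 5 is {4, 5, 7}
Step 10: find(5) -> no change; set of 5 is {4, 5, 7}
Step 11: union(13, 0) -> merged; set of 13 now {0, 13}
Step 12: union(15, 12) -> merged; set of 15 now {12, 15}
Step 13: find(15) -> no change; set of 15 is {12, 15}
Step 14: union(0, 3) -> merged; set of 0 now {0, 3, 13}
Step 15: find(13) -> no change; set of 13 is {0, 3, 13}
Step 16: find(3) -> no change; set of 3 is {0, 3, 13}
Step 17: find(14) -> no change; set of 14 is {14}
Step 18: find(2) -> no change; set of 2 is {1, 2, 8}
Set of 3: {0, 3, 13}; 0 is a member.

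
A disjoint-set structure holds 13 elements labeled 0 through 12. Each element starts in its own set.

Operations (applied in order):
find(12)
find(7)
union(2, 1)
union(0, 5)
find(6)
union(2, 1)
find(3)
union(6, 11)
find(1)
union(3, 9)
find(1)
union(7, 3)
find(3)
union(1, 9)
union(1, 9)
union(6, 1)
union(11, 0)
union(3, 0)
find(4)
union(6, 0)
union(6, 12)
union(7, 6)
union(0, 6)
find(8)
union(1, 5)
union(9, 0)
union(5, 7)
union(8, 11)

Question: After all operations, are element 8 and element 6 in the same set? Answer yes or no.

Answer: yes

Derivation:
Step 1: find(12) -> no change; set of 12 is {12}
Step 2: find(7) -> no change; set of 7 is {7}
Step 3: union(2, 1) -> merged; set of 2 now {1, 2}
Step 4: union(0, 5) -> merged; set of 0 now {0, 5}
Step 5: find(6) -> no change; set of 6 is {6}
Step 6: union(2, 1) -> already same set; set of 2 now {1, 2}
Step 7: find(3) -> no change; set of 3 is {3}
Step 8: union(6, 11) -> merged; set of 6 now {6, 11}
Step 9: find(1) -> no change; set of 1 is {1, 2}
Step 10: union(3, 9) -> merged; set of 3 now {3, 9}
Step 11: find(1) -> no change; set of 1 is {1, 2}
Step 12: union(7, 3) -> merged; set of 7 now {3, 7, 9}
Step 13: find(3) -> no change; set of 3 is {3, 7, 9}
Step 14: union(1, 9) -> merged; set of 1 now {1, 2, 3, 7, 9}
Step 15: union(1, 9) -> already same set; set of 1 now {1, 2, 3, 7, 9}
Step 16: union(6, 1) -> merged; set of 6 now {1, 2, 3, 6, 7, 9, 11}
Step 17: union(11, 0) -> merged; set of 11 now {0, 1, 2, 3, 5, 6, 7, 9, 11}
Step 18: union(3, 0) -> already same set; set of 3 now {0, 1, 2, 3, 5, 6, 7, 9, 11}
Step 19: find(4) -> no change; set of 4 is {4}
Step 20: union(6, 0) -> already same set; set of 6 now {0, 1, 2, 3, 5, 6, 7, 9, 11}
Step 21: union(6, 12) -> merged; set of 6 now {0, 1, 2, 3, 5, 6, 7, 9, 11, 12}
Step 22: union(7, 6) -> already same set; set of 7 now {0, 1, 2, 3, 5, 6, 7, 9, 11, 12}
Step 23: union(0, 6) -> already same set; set of 0 now {0, 1, 2, 3, 5, 6, 7, 9, 11, 12}
Step 24: find(8) -> no change; set of 8 is {8}
Step 25: union(1, 5) -> already same set; set of 1 now {0, 1, 2, 3, 5, 6, 7, 9, 11, 12}
Step 26: union(9, 0) -> already same set; set of 9 now {0, 1, 2, 3, 5, 6, 7, 9, 11, 12}
Step 27: union(5, 7) -> already same set; set of 5 now {0, 1, 2, 3, 5, 6, 7, 9, 11, 12}
Step 28: union(8, 11) -> merged; set of 8 now {0, 1, 2, 3, 5, 6, 7, 8, 9, 11, 12}
Set of 8: {0, 1, 2, 3, 5, 6, 7, 8, 9, 11, 12}; 6 is a member.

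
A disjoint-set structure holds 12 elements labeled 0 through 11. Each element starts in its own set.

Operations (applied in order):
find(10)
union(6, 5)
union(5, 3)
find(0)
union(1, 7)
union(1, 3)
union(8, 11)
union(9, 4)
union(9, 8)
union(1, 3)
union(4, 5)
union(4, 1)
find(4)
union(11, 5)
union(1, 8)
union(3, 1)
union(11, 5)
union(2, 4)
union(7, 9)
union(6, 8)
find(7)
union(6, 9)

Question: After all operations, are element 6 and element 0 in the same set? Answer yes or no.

Answer: no

Derivation:
Step 1: find(10) -> no change; set of 10 is {10}
Step 2: union(6, 5) -> merged; set of 6 now {5, 6}
Step 3: union(5, 3) -> merged; set of 5 now {3, 5, 6}
Step 4: find(0) -> no change; set of 0 is {0}
Step 5: union(1, 7) -> merged; set of 1 now {1, 7}
Step 6: union(1, 3) -> merged; set of 1 now {1, 3, 5, 6, 7}
Step 7: union(8, 11) -> merged; set of 8 now {8, 11}
Step 8: union(9, 4) -> merged; set of 9 now {4, 9}
Step 9: union(9, 8) -> merged; set of 9 now {4, 8, 9, 11}
Step 10: union(1, 3) -> already same set; set of 1 now {1, 3, 5, 6, 7}
Step 11: union(4, 5) -> merged; set of 4 now {1, 3, 4, 5, 6, 7, 8, 9, 11}
Step 12: union(4, 1) -> already same set; set of 4 now {1, 3, 4, 5, 6, 7, 8, 9, 11}
Step 13: find(4) -> no change; set of 4 is {1, 3, 4, 5, 6, 7, 8, 9, 11}
Step 14: union(11, 5) -> already same set; set of 11 now {1, 3, 4, 5, 6, 7, 8, 9, 11}
Step 15: union(1, 8) -> already same set; set of 1 now {1, 3, 4, 5, 6, 7, 8, 9, 11}
Step 16: union(3, 1) -> already same set; set of 3 now {1, 3, 4, 5, 6, 7, 8, 9, 11}
Step 17: union(11, 5) -> already same set; set of 11 now {1, 3, 4, 5, 6, 7, 8, 9, 11}
Step 18: union(2, 4) -> merged; set of 2 now {1, 2, 3, 4, 5, 6, 7, 8, 9, 11}
Step 19: union(7, 9) -> already same set; set of 7 now {1, 2, 3, 4, 5, 6, 7, 8, 9, 11}
Step 20: union(6, 8) -> already same set; set of 6 now {1, 2, 3, 4, 5, 6, 7, 8, 9, 11}
Step 21: find(7) -> no change; set of 7 is {1, 2, 3, 4, 5, 6, 7, 8, 9, 11}
Step 22: union(6, 9) -> already same set; set of 6 now {1, 2, 3, 4, 5, 6, 7, 8, 9, 11}
Set of 6: {1, 2, 3, 4, 5, 6, 7, 8, 9, 11}; 0 is not a member.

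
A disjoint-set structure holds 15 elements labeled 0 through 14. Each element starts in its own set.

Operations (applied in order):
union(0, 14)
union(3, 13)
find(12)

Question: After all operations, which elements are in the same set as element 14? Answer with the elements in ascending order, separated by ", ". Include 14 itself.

Answer: 0, 14

Derivation:
Step 1: union(0, 14) -> merged; set of 0 now {0, 14}
Step 2: union(3, 13) -> merged; set of 3 now {3, 13}
Step 3: find(12) -> no change; set of 12 is {12}
Component of 14: {0, 14}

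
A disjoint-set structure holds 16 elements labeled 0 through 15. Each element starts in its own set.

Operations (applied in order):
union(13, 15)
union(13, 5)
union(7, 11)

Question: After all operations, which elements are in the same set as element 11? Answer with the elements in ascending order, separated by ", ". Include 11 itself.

Step 1: union(13, 15) -> merged; set of 13 now {13, 15}
Step 2: union(13, 5) -> merged; set of 13 now {5, 13, 15}
Step 3: union(7, 11) -> merged; set of 7 now {7, 11}
Component of 11: {7, 11}

Answer: 7, 11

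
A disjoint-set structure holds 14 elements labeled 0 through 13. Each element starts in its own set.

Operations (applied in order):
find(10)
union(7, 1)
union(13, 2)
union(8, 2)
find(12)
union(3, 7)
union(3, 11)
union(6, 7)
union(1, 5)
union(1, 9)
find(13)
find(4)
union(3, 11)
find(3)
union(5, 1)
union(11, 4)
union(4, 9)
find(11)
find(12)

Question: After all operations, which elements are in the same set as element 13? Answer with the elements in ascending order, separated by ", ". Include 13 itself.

Answer: 2, 8, 13

Derivation:
Step 1: find(10) -> no change; set of 10 is {10}
Step 2: union(7, 1) -> merged; set of 7 now {1, 7}
Step 3: union(13, 2) -> merged; set of 13 now {2, 13}
Step 4: union(8, 2) -> merged; set of 8 now {2, 8, 13}
Step 5: find(12) -> no change; set of 12 is {12}
Step 6: union(3, 7) -> merged; set of 3 now {1, 3, 7}
Step 7: union(3, 11) -> merged; set of 3 now {1, 3, 7, 11}
Step 8: union(6, 7) -> merged; set of 6 now {1, 3, 6, 7, 11}
Step 9: union(1, 5) -> merged; set of 1 now {1, 3, 5, 6, 7, 11}
Step 10: union(1, 9) -> merged; set of 1 now {1, 3, 5, 6, 7, 9, 11}
Step 11: find(13) -> no change; set of 13 is {2, 8, 13}
Step 12: find(4) -> no change; set of 4 is {4}
Step 13: union(3, 11) -> already same set; set of 3 now {1, 3, 5, 6, 7, 9, 11}
Step 14: find(3) -> no change; set of 3 is {1, 3, 5, 6, 7, 9, 11}
Step 15: union(5, 1) -> already same set; set of 5 now {1, 3, 5, 6, 7, 9, 11}
Step 16: union(11, 4) -> merged; set of 11 now {1, 3, 4, 5, 6, 7, 9, 11}
Step 17: union(4, 9) -> already same set; set of 4 now {1, 3, 4, 5, 6, 7, 9, 11}
Step 18: find(11) -> no change; set of 11 is {1, 3, 4, 5, 6, 7, 9, 11}
Step 19: find(12) -> no change; set of 12 is {12}
Component of 13: {2, 8, 13}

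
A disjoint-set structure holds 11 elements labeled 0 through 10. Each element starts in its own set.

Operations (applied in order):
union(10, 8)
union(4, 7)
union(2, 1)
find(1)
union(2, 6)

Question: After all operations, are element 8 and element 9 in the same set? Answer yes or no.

Answer: no

Derivation:
Step 1: union(10, 8) -> merged; set of 10 now {8, 10}
Step 2: union(4, 7) -> merged; set of 4 now {4, 7}
Step 3: union(2, 1) -> merged; set of 2 now {1, 2}
Step 4: find(1) -> no change; set of 1 is {1, 2}
Step 5: union(2, 6) -> merged; set of 2 now {1, 2, 6}
Set of 8: {8, 10}; 9 is not a member.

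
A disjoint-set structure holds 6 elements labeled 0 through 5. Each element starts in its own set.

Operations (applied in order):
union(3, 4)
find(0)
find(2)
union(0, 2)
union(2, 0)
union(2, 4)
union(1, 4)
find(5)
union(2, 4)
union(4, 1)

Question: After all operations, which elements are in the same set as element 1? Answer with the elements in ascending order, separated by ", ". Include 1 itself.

Step 1: union(3, 4) -> merged; set of 3 now {3, 4}
Step 2: find(0) -> no change; set of 0 is {0}
Step 3: find(2) -> no change; set of 2 is {2}
Step 4: union(0, 2) -> merged; set of 0 now {0, 2}
Step 5: union(2, 0) -> already same set; set of 2 now {0, 2}
Step 6: union(2, 4) -> merged; set of 2 now {0, 2, 3, 4}
Step 7: union(1, 4) -> merged; set of 1 now {0, 1, 2, 3, 4}
Step 8: find(5) -> no change; set of 5 is {5}
Step 9: union(2, 4) -> already same set; set of 2 now {0, 1, 2, 3, 4}
Step 10: union(4, 1) -> already same set; set of 4 now {0, 1, 2, 3, 4}
Component of 1: {0, 1, 2, 3, 4}

Answer: 0, 1, 2, 3, 4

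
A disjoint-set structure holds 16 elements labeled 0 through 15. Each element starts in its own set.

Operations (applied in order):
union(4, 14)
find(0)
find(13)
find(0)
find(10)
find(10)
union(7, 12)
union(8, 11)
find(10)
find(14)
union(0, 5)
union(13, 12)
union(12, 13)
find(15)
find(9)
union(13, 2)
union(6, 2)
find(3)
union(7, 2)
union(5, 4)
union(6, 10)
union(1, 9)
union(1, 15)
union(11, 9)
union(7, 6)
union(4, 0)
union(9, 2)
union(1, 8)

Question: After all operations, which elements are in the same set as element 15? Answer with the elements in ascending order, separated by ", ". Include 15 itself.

Answer: 1, 2, 6, 7, 8, 9, 10, 11, 12, 13, 15

Derivation:
Step 1: union(4, 14) -> merged; set of 4 now {4, 14}
Step 2: find(0) -> no change; set of 0 is {0}
Step 3: find(13) -> no change; set of 13 is {13}
Step 4: find(0) -> no change; set of 0 is {0}
Step 5: find(10) -> no change; set of 10 is {10}
Step 6: find(10) -> no change; set of 10 is {10}
Step 7: union(7, 12) -> merged; set of 7 now {7, 12}
Step 8: union(8, 11) -> merged; set of 8 now {8, 11}
Step 9: find(10) -> no change; set of 10 is {10}
Step 10: find(14) -> no change; set of 14 is {4, 14}
Step 11: union(0, 5) -> merged; set of 0 now {0, 5}
Step 12: union(13, 12) -> merged; set of 13 now {7, 12, 13}
Step 13: union(12, 13) -> already same set; set of 12 now {7, 12, 13}
Step 14: find(15) -> no change; set of 15 is {15}
Step 15: find(9) -> no change; set of 9 is {9}
Step 16: union(13, 2) -> merged; set of 13 now {2, 7, 12, 13}
Step 17: union(6, 2) -> merged; set of 6 now {2, 6, 7, 12, 13}
Step 18: find(3) -> no change; set of 3 is {3}
Step 19: union(7, 2) -> already same set; set of 7 now {2, 6, 7, 12, 13}
Step 20: union(5, 4) -> merged; set of 5 now {0, 4, 5, 14}
Step 21: union(6, 10) -> merged; set of 6 now {2, 6, 7, 10, 12, 13}
Step 22: union(1, 9) -> merged; set of 1 now {1, 9}
Step 23: union(1, 15) -> merged; set of 1 now {1, 9, 15}
Step 24: union(11, 9) -> merged; set of 11 now {1, 8, 9, 11, 15}
Step 25: union(7, 6) -> already same set; set of 7 now {2, 6, 7, 10, 12, 13}
Step 26: union(4, 0) -> already same set; set of 4 now {0, 4, 5, 14}
Step 27: union(9, 2) -> merged; set of 9 now {1, 2, 6, 7, 8, 9, 10, 11, 12, 13, 15}
Step 28: union(1, 8) -> already same set; set of 1 now {1, 2, 6, 7, 8, 9, 10, 11, 12, 13, 15}
Component of 15: {1, 2, 6, 7, 8, 9, 10, 11, 12, 13, 15}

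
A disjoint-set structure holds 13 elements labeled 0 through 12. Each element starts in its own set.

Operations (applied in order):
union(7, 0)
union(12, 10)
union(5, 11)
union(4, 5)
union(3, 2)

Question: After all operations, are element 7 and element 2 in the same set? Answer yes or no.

Answer: no

Derivation:
Step 1: union(7, 0) -> merged; set of 7 now {0, 7}
Step 2: union(12, 10) -> merged; set of 12 now {10, 12}
Step 3: union(5, 11) -> merged; set of 5 now {5, 11}
Step 4: union(4, 5) -> merged; set of 4 now {4, 5, 11}
Step 5: union(3, 2) -> merged; set of 3 now {2, 3}
Set of 7: {0, 7}; 2 is not a member.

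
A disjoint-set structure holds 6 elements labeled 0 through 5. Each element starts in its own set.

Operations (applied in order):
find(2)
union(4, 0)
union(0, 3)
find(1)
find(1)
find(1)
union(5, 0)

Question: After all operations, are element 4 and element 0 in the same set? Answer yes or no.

Answer: yes

Derivation:
Step 1: find(2) -> no change; set of 2 is {2}
Step 2: union(4, 0) -> merged; set of 4 now {0, 4}
Step 3: union(0, 3) -> merged; set of 0 now {0, 3, 4}
Step 4: find(1) -> no change; set of 1 is {1}
Step 5: find(1) -> no change; set of 1 is {1}
Step 6: find(1) -> no change; set of 1 is {1}
Step 7: union(5, 0) -> merged; set of 5 now {0, 3, 4, 5}
Set of 4: {0, 3, 4, 5}; 0 is a member.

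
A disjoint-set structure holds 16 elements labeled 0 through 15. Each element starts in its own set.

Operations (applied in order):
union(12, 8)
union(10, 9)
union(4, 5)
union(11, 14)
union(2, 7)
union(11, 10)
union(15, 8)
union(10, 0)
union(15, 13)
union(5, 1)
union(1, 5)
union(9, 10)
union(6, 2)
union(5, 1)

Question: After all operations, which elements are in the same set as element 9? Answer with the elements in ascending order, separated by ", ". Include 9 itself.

Step 1: union(12, 8) -> merged; set of 12 now {8, 12}
Step 2: union(10, 9) -> merged; set of 10 now {9, 10}
Step 3: union(4, 5) -> merged; set of 4 now {4, 5}
Step 4: union(11, 14) -> merged; set of 11 now {11, 14}
Step 5: union(2, 7) -> merged; set of 2 now {2, 7}
Step 6: union(11, 10) -> merged; set of 11 now {9, 10, 11, 14}
Step 7: union(15, 8) -> merged; set of 15 now {8, 12, 15}
Step 8: union(10, 0) -> merged; set of 10 now {0, 9, 10, 11, 14}
Step 9: union(15, 13) -> merged; set of 15 now {8, 12, 13, 15}
Step 10: union(5, 1) -> merged; set of 5 now {1, 4, 5}
Step 11: union(1, 5) -> already same set; set of 1 now {1, 4, 5}
Step 12: union(9, 10) -> already same set; set of 9 now {0, 9, 10, 11, 14}
Step 13: union(6, 2) -> merged; set of 6 now {2, 6, 7}
Step 14: union(5, 1) -> already same set; set of 5 now {1, 4, 5}
Component of 9: {0, 9, 10, 11, 14}

Answer: 0, 9, 10, 11, 14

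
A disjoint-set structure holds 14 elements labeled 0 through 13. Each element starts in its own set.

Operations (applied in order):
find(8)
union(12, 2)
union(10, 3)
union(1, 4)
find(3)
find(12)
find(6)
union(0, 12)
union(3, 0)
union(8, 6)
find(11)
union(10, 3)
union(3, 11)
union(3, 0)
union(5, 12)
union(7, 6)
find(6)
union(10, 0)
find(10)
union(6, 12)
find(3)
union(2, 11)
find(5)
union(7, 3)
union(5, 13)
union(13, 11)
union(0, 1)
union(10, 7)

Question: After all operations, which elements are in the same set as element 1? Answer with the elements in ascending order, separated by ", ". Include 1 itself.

Step 1: find(8) -> no change; set of 8 is {8}
Step 2: union(12, 2) -> merged; set of 12 now {2, 12}
Step 3: union(10, 3) -> merged; set of 10 now {3, 10}
Step 4: union(1, 4) -> merged; set of 1 now {1, 4}
Step 5: find(3) -> no change; set of 3 is {3, 10}
Step 6: find(12) -> no change; set of 12 is {2, 12}
Step 7: find(6) -> no change; set of 6 is {6}
Step 8: union(0, 12) -> merged; set of 0 now {0, 2, 12}
Step 9: union(3, 0) -> merged; set of 3 now {0, 2, 3, 10, 12}
Step 10: union(8, 6) -> merged; set of 8 now {6, 8}
Step 11: find(11) -> no change; set of 11 is {11}
Step 12: union(10, 3) -> already same set; set of 10 now {0, 2, 3, 10, 12}
Step 13: union(3, 11) -> merged; set of 3 now {0, 2, 3, 10, 11, 12}
Step 14: union(3, 0) -> already same set; set of 3 now {0, 2, 3, 10, 11, 12}
Step 15: union(5, 12) -> merged; set of 5 now {0, 2, 3, 5, 10, 11, 12}
Step 16: union(7, 6) -> merged; set of 7 now {6, 7, 8}
Step 17: find(6) -> no change; set of 6 is {6, 7, 8}
Step 18: union(10, 0) -> already same set; set of 10 now {0, 2, 3, 5, 10, 11, 12}
Step 19: find(10) -> no change; set of 10 is {0, 2, 3, 5, 10, 11, 12}
Step 20: union(6, 12) -> merged; set of 6 now {0, 2, 3, 5, 6, 7, 8, 10, 11, 12}
Step 21: find(3) -> no change; set of 3 is {0, 2, 3, 5, 6, 7, 8, 10, 11, 12}
Step 22: union(2, 11) -> already same set; set of 2 now {0, 2, 3, 5, 6, 7, 8, 10, 11, 12}
Step 23: find(5) -> no change; set of 5 is {0, 2, 3, 5, 6, 7, 8, 10, 11, 12}
Step 24: union(7, 3) -> already same set; set of 7 now {0, 2, 3, 5, 6, 7, 8, 10, 11, 12}
Step 25: union(5, 13) -> merged; set of 5 now {0, 2, 3, 5, 6, 7, 8, 10, 11, 12, 13}
Step 26: union(13, 11) -> already same set; set of 13 now {0, 2, 3, 5, 6, 7, 8, 10, 11, 12, 13}
Step 27: union(0, 1) -> merged; set of 0 now {0, 1, 2, 3, 4, 5, 6, 7, 8, 10, 11, 12, 13}
Step 28: union(10, 7) -> already same set; set of 10 now {0, 1, 2, 3, 4, 5, 6, 7, 8, 10, 11, 12, 13}
Component of 1: {0, 1, 2, 3, 4, 5, 6, 7, 8, 10, 11, 12, 13}

Answer: 0, 1, 2, 3, 4, 5, 6, 7, 8, 10, 11, 12, 13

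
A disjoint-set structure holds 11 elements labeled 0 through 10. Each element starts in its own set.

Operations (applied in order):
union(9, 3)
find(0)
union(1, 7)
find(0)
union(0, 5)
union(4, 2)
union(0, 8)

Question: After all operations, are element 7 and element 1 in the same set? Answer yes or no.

Step 1: union(9, 3) -> merged; set of 9 now {3, 9}
Step 2: find(0) -> no change; set of 0 is {0}
Step 3: union(1, 7) -> merged; set of 1 now {1, 7}
Step 4: find(0) -> no change; set of 0 is {0}
Step 5: union(0, 5) -> merged; set of 0 now {0, 5}
Step 6: union(4, 2) -> merged; set of 4 now {2, 4}
Step 7: union(0, 8) -> merged; set of 0 now {0, 5, 8}
Set of 7: {1, 7}; 1 is a member.

Answer: yes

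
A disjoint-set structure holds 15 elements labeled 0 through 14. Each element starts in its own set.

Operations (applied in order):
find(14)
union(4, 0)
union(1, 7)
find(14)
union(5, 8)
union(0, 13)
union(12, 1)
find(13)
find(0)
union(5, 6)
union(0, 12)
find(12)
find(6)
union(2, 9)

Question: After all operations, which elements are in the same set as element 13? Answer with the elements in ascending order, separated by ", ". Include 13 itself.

Answer: 0, 1, 4, 7, 12, 13

Derivation:
Step 1: find(14) -> no change; set of 14 is {14}
Step 2: union(4, 0) -> merged; set of 4 now {0, 4}
Step 3: union(1, 7) -> merged; set of 1 now {1, 7}
Step 4: find(14) -> no change; set of 14 is {14}
Step 5: union(5, 8) -> merged; set of 5 now {5, 8}
Step 6: union(0, 13) -> merged; set of 0 now {0, 4, 13}
Step 7: union(12, 1) -> merged; set of 12 now {1, 7, 12}
Step 8: find(13) -> no change; set of 13 is {0, 4, 13}
Step 9: find(0) -> no change; set of 0 is {0, 4, 13}
Step 10: union(5, 6) -> merged; set of 5 now {5, 6, 8}
Step 11: union(0, 12) -> merged; set of 0 now {0, 1, 4, 7, 12, 13}
Step 12: find(12) -> no change; set of 12 is {0, 1, 4, 7, 12, 13}
Step 13: find(6) -> no change; set of 6 is {5, 6, 8}
Step 14: union(2, 9) -> merged; set of 2 now {2, 9}
Component of 13: {0, 1, 4, 7, 12, 13}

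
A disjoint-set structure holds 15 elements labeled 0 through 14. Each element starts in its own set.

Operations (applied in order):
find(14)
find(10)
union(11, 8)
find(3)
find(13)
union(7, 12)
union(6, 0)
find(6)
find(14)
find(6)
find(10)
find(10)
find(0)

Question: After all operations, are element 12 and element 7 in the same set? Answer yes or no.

Answer: yes

Derivation:
Step 1: find(14) -> no change; set of 14 is {14}
Step 2: find(10) -> no change; set of 10 is {10}
Step 3: union(11, 8) -> merged; set of 11 now {8, 11}
Step 4: find(3) -> no change; set of 3 is {3}
Step 5: find(13) -> no change; set of 13 is {13}
Step 6: union(7, 12) -> merged; set of 7 now {7, 12}
Step 7: union(6, 0) -> merged; set of 6 now {0, 6}
Step 8: find(6) -> no change; set of 6 is {0, 6}
Step 9: find(14) -> no change; set of 14 is {14}
Step 10: find(6) -> no change; set of 6 is {0, 6}
Step 11: find(10) -> no change; set of 10 is {10}
Step 12: find(10) -> no change; set of 10 is {10}
Step 13: find(0) -> no change; set of 0 is {0, 6}
Set of 12: {7, 12}; 7 is a member.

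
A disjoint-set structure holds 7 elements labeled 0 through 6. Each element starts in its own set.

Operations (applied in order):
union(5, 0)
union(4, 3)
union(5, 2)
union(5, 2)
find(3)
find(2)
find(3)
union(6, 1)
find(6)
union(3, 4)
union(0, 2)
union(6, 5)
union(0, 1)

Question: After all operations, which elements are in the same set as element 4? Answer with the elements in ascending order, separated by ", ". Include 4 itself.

Answer: 3, 4

Derivation:
Step 1: union(5, 0) -> merged; set of 5 now {0, 5}
Step 2: union(4, 3) -> merged; set of 4 now {3, 4}
Step 3: union(5, 2) -> merged; set of 5 now {0, 2, 5}
Step 4: union(5, 2) -> already same set; set of 5 now {0, 2, 5}
Step 5: find(3) -> no change; set of 3 is {3, 4}
Step 6: find(2) -> no change; set of 2 is {0, 2, 5}
Step 7: find(3) -> no change; set of 3 is {3, 4}
Step 8: union(6, 1) -> merged; set of 6 now {1, 6}
Step 9: find(6) -> no change; set of 6 is {1, 6}
Step 10: union(3, 4) -> already same set; set of 3 now {3, 4}
Step 11: union(0, 2) -> already same set; set of 0 now {0, 2, 5}
Step 12: union(6, 5) -> merged; set of 6 now {0, 1, 2, 5, 6}
Step 13: union(0, 1) -> already same set; set of 0 now {0, 1, 2, 5, 6}
Component of 4: {3, 4}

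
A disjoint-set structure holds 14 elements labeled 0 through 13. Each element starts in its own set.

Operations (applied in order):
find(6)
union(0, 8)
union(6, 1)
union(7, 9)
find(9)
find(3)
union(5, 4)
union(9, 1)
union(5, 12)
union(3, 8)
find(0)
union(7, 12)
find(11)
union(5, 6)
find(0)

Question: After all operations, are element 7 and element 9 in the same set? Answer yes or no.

Step 1: find(6) -> no change; set of 6 is {6}
Step 2: union(0, 8) -> merged; set of 0 now {0, 8}
Step 3: union(6, 1) -> merged; set of 6 now {1, 6}
Step 4: union(7, 9) -> merged; set of 7 now {7, 9}
Step 5: find(9) -> no change; set of 9 is {7, 9}
Step 6: find(3) -> no change; set of 3 is {3}
Step 7: union(5, 4) -> merged; set of 5 now {4, 5}
Step 8: union(9, 1) -> merged; set of 9 now {1, 6, 7, 9}
Step 9: union(5, 12) -> merged; set of 5 now {4, 5, 12}
Step 10: union(3, 8) -> merged; set of 3 now {0, 3, 8}
Step 11: find(0) -> no change; set of 0 is {0, 3, 8}
Step 12: union(7, 12) -> merged; set of 7 now {1, 4, 5, 6, 7, 9, 12}
Step 13: find(11) -> no change; set of 11 is {11}
Step 14: union(5, 6) -> already same set; set of 5 now {1, 4, 5, 6, 7, 9, 12}
Step 15: find(0) -> no change; set of 0 is {0, 3, 8}
Set of 7: {1, 4, 5, 6, 7, 9, 12}; 9 is a member.

Answer: yes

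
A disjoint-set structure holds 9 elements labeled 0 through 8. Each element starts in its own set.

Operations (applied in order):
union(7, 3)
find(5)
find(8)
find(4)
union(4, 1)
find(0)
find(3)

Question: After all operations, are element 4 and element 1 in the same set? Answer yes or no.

Answer: yes

Derivation:
Step 1: union(7, 3) -> merged; set of 7 now {3, 7}
Step 2: find(5) -> no change; set of 5 is {5}
Step 3: find(8) -> no change; set of 8 is {8}
Step 4: find(4) -> no change; set of 4 is {4}
Step 5: union(4, 1) -> merged; set of 4 now {1, 4}
Step 6: find(0) -> no change; set of 0 is {0}
Step 7: find(3) -> no change; set of 3 is {3, 7}
Set of 4: {1, 4}; 1 is a member.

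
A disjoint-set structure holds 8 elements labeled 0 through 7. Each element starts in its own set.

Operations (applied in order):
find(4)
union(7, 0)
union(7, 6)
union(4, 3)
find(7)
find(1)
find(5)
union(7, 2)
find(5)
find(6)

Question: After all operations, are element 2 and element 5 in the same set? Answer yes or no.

Step 1: find(4) -> no change; set of 4 is {4}
Step 2: union(7, 0) -> merged; set of 7 now {0, 7}
Step 3: union(7, 6) -> merged; set of 7 now {0, 6, 7}
Step 4: union(4, 3) -> merged; set of 4 now {3, 4}
Step 5: find(7) -> no change; set of 7 is {0, 6, 7}
Step 6: find(1) -> no change; set of 1 is {1}
Step 7: find(5) -> no change; set of 5 is {5}
Step 8: union(7, 2) -> merged; set of 7 now {0, 2, 6, 7}
Step 9: find(5) -> no change; set of 5 is {5}
Step 10: find(6) -> no change; set of 6 is {0, 2, 6, 7}
Set of 2: {0, 2, 6, 7}; 5 is not a member.

Answer: no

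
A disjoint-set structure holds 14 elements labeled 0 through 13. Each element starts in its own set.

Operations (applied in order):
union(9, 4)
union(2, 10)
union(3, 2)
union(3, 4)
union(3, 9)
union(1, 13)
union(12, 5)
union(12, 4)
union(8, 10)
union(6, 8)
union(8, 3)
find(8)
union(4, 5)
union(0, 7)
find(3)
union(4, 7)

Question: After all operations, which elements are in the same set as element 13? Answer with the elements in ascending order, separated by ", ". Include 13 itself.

Step 1: union(9, 4) -> merged; set of 9 now {4, 9}
Step 2: union(2, 10) -> merged; set of 2 now {2, 10}
Step 3: union(3, 2) -> merged; set of 3 now {2, 3, 10}
Step 4: union(3, 4) -> merged; set of 3 now {2, 3, 4, 9, 10}
Step 5: union(3, 9) -> already same set; set of 3 now {2, 3, 4, 9, 10}
Step 6: union(1, 13) -> merged; set of 1 now {1, 13}
Step 7: union(12, 5) -> merged; set of 12 now {5, 12}
Step 8: union(12, 4) -> merged; set of 12 now {2, 3, 4, 5, 9, 10, 12}
Step 9: union(8, 10) -> merged; set of 8 now {2, 3, 4, 5, 8, 9, 10, 12}
Step 10: union(6, 8) -> merged; set of 6 now {2, 3, 4, 5, 6, 8, 9, 10, 12}
Step 11: union(8, 3) -> already same set; set of 8 now {2, 3, 4, 5, 6, 8, 9, 10, 12}
Step 12: find(8) -> no change; set of 8 is {2, 3, 4, 5, 6, 8, 9, 10, 12}
Step 13: union(4, 5) -> already same set; set of 4 now {2, 3, 4, 5, 6, 8, 9, 10, 12}
Step 14: union(0, 7) -> merged; set of 0 now {0, 7}
Step 15: find(3) -> no change; set of 3 is {2, 3, 4, 5, 6, 8, 9, 10, 12}
Step 16: union(4, 7) -> merged; set of 4 now {0, 2, 3, 4, 5, 6, 7, 8, 9, 10, 12}
Component of 13: {1, 13}

Answer: 1, 13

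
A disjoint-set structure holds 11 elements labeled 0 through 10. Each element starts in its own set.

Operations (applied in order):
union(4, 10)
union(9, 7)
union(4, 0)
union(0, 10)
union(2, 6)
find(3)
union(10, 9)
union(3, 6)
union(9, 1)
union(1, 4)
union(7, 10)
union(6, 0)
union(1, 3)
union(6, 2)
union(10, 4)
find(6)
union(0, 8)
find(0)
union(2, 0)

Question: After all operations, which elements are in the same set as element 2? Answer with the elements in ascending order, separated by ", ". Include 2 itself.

Step 1: union(4, 10) -> merged; set of 4 now {4, 10}
Step 2: union(9, 7) -> merged; set of 9 now {7, 9}
Step 3: union(4, 0) -> merged; set of 4 now {0, 4, 10}
Step 4: union(0, 10) -> already same set; set of 0 now {0, 4, 10}
Step 5: union(2, 6) -> merged; set of 2 now {2, 6}
Step 6: find(3) -> no change; set of 3 is {3}
Step 7: union(10, 9) -> merged; set of 10 now {0, 4, 7, 9, 10}
Step 8: union(3, 6) -> merged; set of 3 now {2, 3, 6}
Step 9: union(9, 1) -> merged; set of 9 now {0, 1, 4, 7, 9, 10}
Step 10: union(1, 4) -> already same set; set of 1 now {0, 1, 4, 7, 9, 10}
Step 11: union(7, 10) -> already same set; set of 7 now {0, 1, 4, 7, 9, 10}
Step 12: union(6, 0) -> merged; set of 6 now {0, 1, 2, 3, 4, 6, 7, 9, 10}
Step 13: union(1, 3) -> already same set; set of 1 now {0, 1, 2, 3, 4, 6, 7, 9, 10}
Step 14: union(6, 2) -> already same set; set of 6 now {0, 1, 2, 3, 4, 6, 7, 9, 10}
Step 15: union(10, 4) -> already same set; set of 10 now {0, 1, 2, 3, 4, 6, 7, 9, 10}
Step 16: find(6) -> no change; set of 6 is {0, 1, 2, 3, 4, 6, 7, 9, 10}
Step 17: union(0, 8) -> merged; set of 0 now {0, 1, 2, 3, 4, 6, 7, 8, 9, 10}
Step 18: find(0) -> no change; set of 0 is {0, 1, 2, 3, 4, 6, 7, 8, 9, 10}
Step 19: union(2, 0) -> already same set; set of 2 now {0, 1, 2, 3, 4, 6, 7, 8, 9, 10}
Component of 2: {0, 1, 2, 3, 4, 6, 7, 8, 9, 10}

Answer: 0, 1, 2, 3, 4, 6, 7, 8, 9, 10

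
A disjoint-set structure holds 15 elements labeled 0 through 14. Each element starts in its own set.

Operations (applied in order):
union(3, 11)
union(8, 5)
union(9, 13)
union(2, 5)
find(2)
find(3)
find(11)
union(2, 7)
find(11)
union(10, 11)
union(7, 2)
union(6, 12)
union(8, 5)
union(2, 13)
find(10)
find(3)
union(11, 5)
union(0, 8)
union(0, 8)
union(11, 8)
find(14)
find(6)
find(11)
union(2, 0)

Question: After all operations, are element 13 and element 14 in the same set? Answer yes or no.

Answer: no

Derivation:
Step 1: union(3, 11) -> merged; set of 3 now {3, 11}
Step 2: union(8, 5) -> merged; set of 8 now {5, 8}
Step 3: union(9, 13) -> merged; set of 9 now {9, 13}
Step 4: union(2, 5) -> merged; set of 2 now {2, 5, 8}
Step 5: find(2) -> no change; set of 2 is {2, 5, 8}
Step 6: find(3) -> no change; set of 3 is {3, 11}
Step 7: find(11) -> no change; set of 11 is {3, 11}
Step 8: union(2, 7) -> merged; set of 2 now {2, 5, 7, 8}
Step 9: find(11) -> no change; set of 11 is {3, 11}
Step 10: union(10, 11) -> merged; set of 10 now {3, 10, 11}
Step 11: union(7, 2) -> already same set; set of 7 now {2, 5, 7, 8}
Step 12: union(6, 12) -> merged; set of 6 now {6, 12}
Step 13: union(8, 5) -> already same set; set of 8 now {2, 5, 7, 8}
Step 14: union(2, 13) -> merged; set of 2 now {2, 5, 7, 8, 9, 13}
Step 15: find(10) -> no change; set of 10 is {3, 10, 11}
Step 16: find(3) -> no change; set of 3 is {3, 10, 11}
Step 17: union(11, 5) -> merged; set of 11 now {2, 3, 5, 7, 8, 9, 10, 11, 13}
Step 18: union(0, 8) -> merged; set of 0 now {0, 2, 3, 5, 7, 8, 9, 10, 11, 13}
Step 19: union(0, 8) -> already same set; set of 0 now {0, 2, 3, 5, 7, 8, 9, 10, 11, 13}
Step 20: union(11, 8) -> already same set; set of 11 now {0, 2, 3, 5, 7, 8, 9, 10, 11, 13}
Step 21: find(14) -> no change; set of 14 is {14}
Step 22: find(6) -> no change; set of 6 is {6, 12}
Step 23: find(11) -> no change; set of 11 is {0, 2, 3, 5, 7, 8, 9, 10, 11, 13}
Step 24: union(2, 0) -> already same set; set of 2 now {0, 2, 3, 5, 7, 8, 9, 10, 11, 13}
Set of 13: {0, 2, 3, 5, 7, 8, 9, 10, 11, 13}; 14 is not a member.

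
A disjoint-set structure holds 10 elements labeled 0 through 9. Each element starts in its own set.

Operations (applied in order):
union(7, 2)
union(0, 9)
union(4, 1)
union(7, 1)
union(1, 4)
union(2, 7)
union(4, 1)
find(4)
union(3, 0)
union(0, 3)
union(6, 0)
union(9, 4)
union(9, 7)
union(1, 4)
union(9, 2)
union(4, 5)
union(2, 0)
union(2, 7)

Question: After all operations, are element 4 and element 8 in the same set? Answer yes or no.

Step 1: union(7, 2) -> merged; set of 7 now {2, 7}
Step 2: union(0, 9) -> merged; set of 0 now {0, 9}
Step 3: union(4, 1) -> merged; set of 4 now {1, 4}
Step 4: union(7, 1) -> merged; set of 7 now {1, 2, 4, 7}
Step 5: union(1, 4) -> already same set; set of 1 now {1, 2, 4, 7}
Step 6: union(2, 7) -> already same set; set of 2 now {1, 2, 4, 7}
Step 7: union(4, 1) -> already same set; set of 4 now {1, 2, 4, 7}
Step 8: find(4) -> no change; set of 4 is {1, 2, 4, 7}
Step 9: union(3, 0) -> merged; set of 3 now {0, 3, 9}
Step 10: union(0, 3) -> already same set; set of 0 now {0, 3, 9}
Step 11: union(6, 0) -> merged; set of 6 now {0, 3, 6, 9}
Step 12: union(9, 4) -> merged; set of 9 now {0, 1, 2, 3, 4, 6, 7, 9}
Step 13: union(9, 7) -> already same set; set of 9 now {0, 1, 2, 3, 4, 6, 7, 9}
Step 14: union(1, 4) -> already same set; set of 1 now {0, 1, 2, 3, 4, 6, 7, 9}
Step 15: union(9, 2) -> already same set; set of 9 now {0, 1, 2, 3, 4, 6, 7, 9}
Step 16: union(4, 5) -> merged; set of 4 now {0, 1, 2, 3, 4, 5, 6, 7, 9}
Step 17: union(2, 0) -> already same set; set of 2 now {0, 1, 2, 3, 4, 5, 6, 7, 9}
Step 18: union(2, 7) -> already same set; set of 2 now {0, 1, 2, 3, 4, 5, 6, 7, 9}
Set of 4: {0, 1, 2, 3, 4, 5, 6, 7, 9}; 8 is not a member.

Answer: no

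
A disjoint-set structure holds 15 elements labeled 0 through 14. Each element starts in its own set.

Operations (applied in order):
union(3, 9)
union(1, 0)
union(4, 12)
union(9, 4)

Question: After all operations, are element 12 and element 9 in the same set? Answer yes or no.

Step 1: union(3, 9) -> merged; set of 3 now {3, 9}
Step 2: union(1, 0) -> merged; set of 1 now {0, 1}
Step 3: union(4, 12) -> merged; set of 4 now {4, 12}
Step 4: union(9, 4) -> merged; set of 9 now {3, 4, 9, 12}
Set of 12: {3, 4, 9, 12}; 9 is a member.

Answer: yes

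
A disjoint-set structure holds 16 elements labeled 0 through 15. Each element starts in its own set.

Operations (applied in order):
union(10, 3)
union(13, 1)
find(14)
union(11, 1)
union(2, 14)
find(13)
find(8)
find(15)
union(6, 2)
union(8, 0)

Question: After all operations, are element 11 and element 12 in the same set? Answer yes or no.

Step 1: union(10, 3) -> merged; set of 10 now {3, 10}
Step 2: union(13, 1) -> merged; set of 13 now {1, 13}
Step 3: find(14) -> no change; set of 14 is {14}
Step 4: union(11, 1) -> merged; set of 11 now {1, 11, 13}
Step 5: union(2, 14) -> merged; set of 2 now {2, 14}
Step 6: find(13) -> no change; set of 13 is {1, 11, 13}
Step 7: find(8) -> no change; set of 8 is {8}
Step 8: find(15) -> no change; set of 15 is {15}
Step 9: union(6, 2) -> merged; set of 6 now {2, 6, 14}
Step 10: union(8, 0) -> merged; set of 8 now {0, 8}
Set of 11: {1, 11, 13}; 12 is not a member.

Answer: no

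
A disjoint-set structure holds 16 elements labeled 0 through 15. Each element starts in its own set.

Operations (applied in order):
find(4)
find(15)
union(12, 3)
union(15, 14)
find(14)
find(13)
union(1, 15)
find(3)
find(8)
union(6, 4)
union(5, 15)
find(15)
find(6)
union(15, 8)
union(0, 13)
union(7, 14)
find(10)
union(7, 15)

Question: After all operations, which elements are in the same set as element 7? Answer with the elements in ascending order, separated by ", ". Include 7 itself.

Answer: 1, 5, 7, 8, 14, 15

Derivation:
Step 1: find(4) -> no change; set of 4 is {4}
Step 2: find(15) -> no change; set of 15 is {15}
Step 3: union(12, 3) -> merged; set of 12 now {3, 12}
Step 4: union(15, 14) -> merged; set of 15 now {14, 15}
Step 5: find(14) -> no change; set of 14 is {14, 15}
Step 6: find(13) -> no change; set of 13 is {13}
Step 7: union(1, 15) -> merged; set of 1 now {1, 14, 15}
Step 8: find(3) -> no change; set of 3 is {3, 12}
Step 9: find(8) -> no change; set of 8 is {8}
Step 10: union(6, 4) -> merged; set of 6 now {4, 6}
Step 11: union(5, 15) -> merged; set of 5 now {1, 5, 14, 15}
Step 12: find(15) -> no change; set of 15 is {1, 5, 14, 15}
Step 13: find(6) -> no change; set of 6 is {4, 6}
Step 14: union(15, 8) -> merged; set of 15 now {1, 5, 8, 14, 15}
Step 15: union(0, 13) -> merged; set of 0 now {0, 13}
Step 16: union(7, 14) -> merged; set of 7 now {1, 5, 7, 8, 14, 15}
Step 17: find(10) -> no change; set of 10 is {10}
Step 18: union(7, 15) -> already same set; set of 7 now {1, 5, 7, 8, 14, 15}
Component of 7: {1, 5, 7, 8, 14, 15}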